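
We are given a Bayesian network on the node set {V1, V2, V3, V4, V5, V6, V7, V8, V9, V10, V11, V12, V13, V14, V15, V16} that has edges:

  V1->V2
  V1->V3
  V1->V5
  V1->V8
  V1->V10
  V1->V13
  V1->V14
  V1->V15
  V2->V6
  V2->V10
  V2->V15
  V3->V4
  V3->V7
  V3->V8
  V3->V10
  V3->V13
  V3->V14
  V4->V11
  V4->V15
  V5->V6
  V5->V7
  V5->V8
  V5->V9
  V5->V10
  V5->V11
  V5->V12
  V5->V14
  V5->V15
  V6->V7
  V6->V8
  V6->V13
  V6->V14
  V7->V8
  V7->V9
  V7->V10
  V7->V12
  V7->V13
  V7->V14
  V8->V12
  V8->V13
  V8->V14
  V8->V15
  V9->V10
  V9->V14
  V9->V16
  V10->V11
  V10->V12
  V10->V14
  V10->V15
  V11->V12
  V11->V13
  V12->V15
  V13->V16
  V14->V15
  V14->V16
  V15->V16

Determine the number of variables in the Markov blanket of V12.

Recall MB(v) = parents ∪ children ∪ spouses, where spouses are the other parents of v's children.
V12 has parents V5, V7, V8, V10, V11.
Children of V12: V15.
Parents of each child, excluding V12:
  V15: V1, V2, V4, V5, V8, V10, V14
MB(V12) = {V1, V2, V4, V5, V7, V8, V10, V11, V14, V15}, which has 10 nodes.

10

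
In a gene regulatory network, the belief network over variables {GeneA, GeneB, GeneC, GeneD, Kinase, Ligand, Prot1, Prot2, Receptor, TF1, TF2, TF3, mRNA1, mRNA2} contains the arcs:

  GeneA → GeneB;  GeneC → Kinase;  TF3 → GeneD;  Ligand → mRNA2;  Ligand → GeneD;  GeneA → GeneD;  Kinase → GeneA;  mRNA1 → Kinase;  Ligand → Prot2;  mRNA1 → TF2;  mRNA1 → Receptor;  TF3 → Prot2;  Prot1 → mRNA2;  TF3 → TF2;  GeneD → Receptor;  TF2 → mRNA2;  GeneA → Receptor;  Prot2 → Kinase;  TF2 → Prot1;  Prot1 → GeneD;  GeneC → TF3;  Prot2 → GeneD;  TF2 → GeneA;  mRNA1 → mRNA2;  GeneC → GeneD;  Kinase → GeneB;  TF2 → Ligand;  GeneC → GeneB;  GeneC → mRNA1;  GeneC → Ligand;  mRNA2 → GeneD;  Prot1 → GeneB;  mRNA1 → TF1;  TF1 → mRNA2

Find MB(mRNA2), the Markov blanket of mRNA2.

{GeneA, GeneC, GeneD, Ligand, Prot1, Prot2, TF1, TF2, TF3, mRNA1}

Recall MB(v) = parents ∪ children ∪ spouses, where spouses are the other parents of v's children.
Ch(mRNA2) = {GeneD}.
Parents of mRNA2: Ligand, Prot1, TF1, TF2, mRNA1.
Parents of each child, excluding mRNA2:
  GeneD's other parents are GeneA, GeneC, Ligand, Prot1, Prot2, TF3.
Taking the union gives {GeneA, GeneC, GeneD, Ligand, Prot1, Prot2, TF1, TF2, TF3, mRNA1}.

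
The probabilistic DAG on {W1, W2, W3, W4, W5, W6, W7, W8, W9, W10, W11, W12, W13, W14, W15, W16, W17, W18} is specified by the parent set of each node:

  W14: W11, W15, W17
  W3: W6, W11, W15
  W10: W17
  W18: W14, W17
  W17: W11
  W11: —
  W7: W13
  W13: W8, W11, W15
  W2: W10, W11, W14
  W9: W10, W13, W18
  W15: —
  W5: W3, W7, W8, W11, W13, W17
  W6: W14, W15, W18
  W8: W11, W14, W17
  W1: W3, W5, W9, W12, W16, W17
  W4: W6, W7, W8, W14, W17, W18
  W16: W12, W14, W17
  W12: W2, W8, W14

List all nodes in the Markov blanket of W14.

{W2, W4, W6, W7, W8, W10, W11, W12, W15, W16, W17, W18}

Recall MB(v) = parents ∪ children ∪ spouses, where spouses are the other parents of v's children.
W14's children: W2, W4, W6, W8, W12, W16, W18.
Pa(W14) = {W11, W15, W17}.
Other parents of W14's children:
  parents(W8) \ {W14} = {W11, W17}.
  W2's other parents are W10, W11.
  W18 also has parent W17.
  W6's other parents are W15, W18.
  W12 also has parents W2, W8.
  W4's other parents are W6, W7, W8, W17, W18.
  W16's other parents are W12, W17.
Union: {W11, W15, W17} ∪ {W2, W4, W6, W8, W12, W16, W18} ∪ {W2, W6, W7, W8, W10, W11, W12, W15, W17, W18} = {W2, W4, W6, W7, W8, W10, W11, W12, W15, W16, W17, W18}.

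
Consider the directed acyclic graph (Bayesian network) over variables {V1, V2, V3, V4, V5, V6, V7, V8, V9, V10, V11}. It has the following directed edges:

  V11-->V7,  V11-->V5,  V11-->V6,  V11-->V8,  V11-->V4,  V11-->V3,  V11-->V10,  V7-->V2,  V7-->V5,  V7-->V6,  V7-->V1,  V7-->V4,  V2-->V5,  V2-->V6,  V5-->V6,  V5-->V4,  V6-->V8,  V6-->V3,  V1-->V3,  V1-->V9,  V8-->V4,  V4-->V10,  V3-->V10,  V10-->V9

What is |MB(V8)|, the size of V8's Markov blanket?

V8 has parents V6, V11.
Ch(V8) = {V4}.
For each child, the remaining parents (spouses of V8):
  V4: V5, V7, V11
MB(V8) = {V4, V5, V6, V7, V11}, which has 5 nodes.

5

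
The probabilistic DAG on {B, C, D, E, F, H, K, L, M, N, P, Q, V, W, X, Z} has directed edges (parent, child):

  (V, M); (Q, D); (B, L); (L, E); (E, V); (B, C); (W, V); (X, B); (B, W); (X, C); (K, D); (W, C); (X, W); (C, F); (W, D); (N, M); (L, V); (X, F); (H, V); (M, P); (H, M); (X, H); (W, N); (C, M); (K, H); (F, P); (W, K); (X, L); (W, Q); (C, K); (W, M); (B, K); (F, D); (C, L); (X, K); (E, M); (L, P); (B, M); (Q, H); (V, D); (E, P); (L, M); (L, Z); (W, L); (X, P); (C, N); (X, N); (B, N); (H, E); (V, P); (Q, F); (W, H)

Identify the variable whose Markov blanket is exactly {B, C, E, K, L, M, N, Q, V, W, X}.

H

The target node must have every member of {B, C, E, K, L, M, N, Q, V, W, X} as a parent, child, or co-parent, and no others.
Parents of H: K, Q, W, X; children: E, M, V; co-parents: B, C, E, L, N, V, W.
These exactly cover the given set, so the node is H.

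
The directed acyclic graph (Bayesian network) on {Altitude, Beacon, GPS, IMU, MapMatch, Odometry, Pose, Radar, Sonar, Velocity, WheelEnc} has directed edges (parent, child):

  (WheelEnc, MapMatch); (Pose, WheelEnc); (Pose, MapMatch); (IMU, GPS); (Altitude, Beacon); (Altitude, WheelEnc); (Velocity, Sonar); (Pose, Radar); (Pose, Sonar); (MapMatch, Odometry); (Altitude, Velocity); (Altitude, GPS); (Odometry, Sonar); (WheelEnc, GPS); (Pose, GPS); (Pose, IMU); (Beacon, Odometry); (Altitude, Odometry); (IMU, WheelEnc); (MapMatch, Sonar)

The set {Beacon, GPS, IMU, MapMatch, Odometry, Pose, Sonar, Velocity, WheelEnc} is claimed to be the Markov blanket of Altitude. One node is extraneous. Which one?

Recall MB(v) = parents ∪ children ∪ spouses, where spouses are the other parents of v's children.
Pa(Altitude) = {}.
Children of Altitude: Beacon, GPS, Odometry, Velocity, WheelEnc.
Parents of each child, excluding Altitude:
  WheelEnc: IMU, Pose
  Velocity: —
  Beacon: —
  GPS: IMU, Pose, WheelEnc
  Odometry: Beacon, MapMatch
MB(Altitude) = {Beacon, GPS, IMU, MapMatch, Odometry, Pose, Velocity, WheelEnc}.
Sonar is neither a parent, child, nor co-parent of Altitude, so it does not belong.

Sonar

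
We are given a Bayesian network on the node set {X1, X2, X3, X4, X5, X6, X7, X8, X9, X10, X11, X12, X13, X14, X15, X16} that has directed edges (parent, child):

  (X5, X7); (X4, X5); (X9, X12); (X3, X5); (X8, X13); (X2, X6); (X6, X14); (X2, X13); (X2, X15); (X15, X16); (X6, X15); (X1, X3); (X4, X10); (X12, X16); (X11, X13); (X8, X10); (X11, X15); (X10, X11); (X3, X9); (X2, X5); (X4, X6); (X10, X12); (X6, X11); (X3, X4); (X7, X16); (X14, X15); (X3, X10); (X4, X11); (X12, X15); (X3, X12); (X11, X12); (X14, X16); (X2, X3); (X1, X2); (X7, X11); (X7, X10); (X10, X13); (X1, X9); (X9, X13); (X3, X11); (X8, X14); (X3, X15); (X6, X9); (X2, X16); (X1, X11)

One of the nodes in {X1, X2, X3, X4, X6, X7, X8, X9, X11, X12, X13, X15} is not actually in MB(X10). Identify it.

X10 has parents X3, X4, X7, X8.
Ch(X10) = {X11, X12, X13}.
Parents of each child, excluding X10:
  X11 also has parents X1, X3, X4, X6, X7.
  parents(X12) \ {X10} = {X3, X9, X11}.
  X13's other parents are X2, X8, X9, X11.
MB(X10) = {X1, X2, X3, X4, X6, X7, X8, X9, X11, X12, X13}.
X15 is neither a parent, child, nor co-parent of X10, so it does not belong.

X15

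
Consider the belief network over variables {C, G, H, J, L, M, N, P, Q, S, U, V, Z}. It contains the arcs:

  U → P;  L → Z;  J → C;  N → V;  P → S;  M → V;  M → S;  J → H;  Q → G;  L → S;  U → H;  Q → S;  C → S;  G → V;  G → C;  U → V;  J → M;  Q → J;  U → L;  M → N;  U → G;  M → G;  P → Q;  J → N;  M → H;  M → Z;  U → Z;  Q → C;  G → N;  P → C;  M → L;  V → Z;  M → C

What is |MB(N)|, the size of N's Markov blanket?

The Markov blanket of a node is its parents, its children, and the other parents of its children.
N's parents: G, J, M.
Ch(N) = {V}.
For each child, the remaining parents (spouses of N):
  V also has parents G, M, U.
MB(N) = {G, J, M, U, V}, which has 5 nodes.

5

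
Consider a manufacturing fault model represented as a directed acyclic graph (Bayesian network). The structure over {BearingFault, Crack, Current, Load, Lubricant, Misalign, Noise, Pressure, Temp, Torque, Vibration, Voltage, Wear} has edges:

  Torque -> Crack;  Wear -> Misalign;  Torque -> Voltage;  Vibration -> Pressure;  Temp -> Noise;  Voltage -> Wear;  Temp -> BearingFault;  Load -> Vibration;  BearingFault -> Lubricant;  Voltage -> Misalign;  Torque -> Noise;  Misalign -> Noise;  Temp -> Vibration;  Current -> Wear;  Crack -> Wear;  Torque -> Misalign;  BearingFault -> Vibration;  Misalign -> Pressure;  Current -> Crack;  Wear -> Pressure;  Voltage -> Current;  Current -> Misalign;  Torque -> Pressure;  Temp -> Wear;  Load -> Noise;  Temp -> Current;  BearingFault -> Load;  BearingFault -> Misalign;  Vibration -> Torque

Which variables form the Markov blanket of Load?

The Markov blanket of a node is its parents, its children, and the other parents of its children.
Load's children: Noise, Vibration.
Load has parent BearingFault.
Parents of each child, excluding Load:
  Vibration: BearingFault, Temp
  Noise: Misalign, Temp, Torque
MB(Load) = {BearingFault, Misalign, Noise, Temp, Torque, Vibration}.

{BearingFault, Misalign, Noise, Temp, Torque, Vibration}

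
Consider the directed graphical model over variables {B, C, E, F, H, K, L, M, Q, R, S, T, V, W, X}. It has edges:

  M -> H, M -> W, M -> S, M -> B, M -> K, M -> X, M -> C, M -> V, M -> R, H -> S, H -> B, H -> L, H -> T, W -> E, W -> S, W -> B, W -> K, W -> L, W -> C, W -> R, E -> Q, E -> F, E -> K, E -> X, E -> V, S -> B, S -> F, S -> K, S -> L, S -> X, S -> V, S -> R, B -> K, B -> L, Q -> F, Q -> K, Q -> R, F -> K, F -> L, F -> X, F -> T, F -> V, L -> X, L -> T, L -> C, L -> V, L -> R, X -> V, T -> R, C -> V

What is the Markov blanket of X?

A node's Markov blanket = Pa ∪ Ch ∪ (parents of Ch other than the node itself).
X has parents E, F, L, M, S.
Ch(X) = {V}.
Co-parents of X (other parents of its children):
  V: C, E, F, L, M, S
Union: {E, F, L, M, S} ∪ {V} ∪ {C, E, F, L, M, S} = {C, E, F, L, M, S, V}.

{C, E, F, L, M, S, V}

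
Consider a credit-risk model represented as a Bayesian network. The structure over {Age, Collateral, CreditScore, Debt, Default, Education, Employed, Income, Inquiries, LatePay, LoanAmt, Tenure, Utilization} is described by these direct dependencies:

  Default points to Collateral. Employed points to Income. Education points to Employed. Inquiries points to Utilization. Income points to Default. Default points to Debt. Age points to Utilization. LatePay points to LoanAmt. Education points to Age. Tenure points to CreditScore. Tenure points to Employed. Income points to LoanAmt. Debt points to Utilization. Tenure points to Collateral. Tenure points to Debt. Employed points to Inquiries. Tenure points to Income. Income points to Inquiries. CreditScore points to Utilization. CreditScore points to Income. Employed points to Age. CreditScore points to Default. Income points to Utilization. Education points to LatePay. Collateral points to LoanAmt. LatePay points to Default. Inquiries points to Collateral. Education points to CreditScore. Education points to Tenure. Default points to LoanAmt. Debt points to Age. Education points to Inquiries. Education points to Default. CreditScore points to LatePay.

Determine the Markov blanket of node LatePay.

{Collateral, CreditScore, Default, Education, Income, LoanAmt}

LatePay has parents CreditScore, Education.
Children of LatePay: Default, LoanAmt.
For each child, the remaining parents (spouses of LatePay):
  Default's other parents are CreditScore, Education, Income.
  parents(LoanAmt) \ {LatePay} = {Collateral, Default, Income}.
Union: {CreditScore, Education} ∪ {Default, LoanAmt} ∪ {Collateral, CreditScore, Default, Education, Income} = {Collateral, CreditScore, Default, Education, Income, LoanAmt}.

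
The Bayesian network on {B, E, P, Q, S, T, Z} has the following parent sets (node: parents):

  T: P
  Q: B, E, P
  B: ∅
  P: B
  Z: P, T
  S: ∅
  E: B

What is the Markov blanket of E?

Recall MB(v) = parents ∪ children ∪ spouses, where spouses are the other parents of v's children.
Pa(E) = {B}.
Ch(E) = {Q}.
Parents of each child, excluding E:
  Q: B, P
Union: {B} ∪ {Q} ∪ {B, P} = {B, P, Q}.

{B, P, Q}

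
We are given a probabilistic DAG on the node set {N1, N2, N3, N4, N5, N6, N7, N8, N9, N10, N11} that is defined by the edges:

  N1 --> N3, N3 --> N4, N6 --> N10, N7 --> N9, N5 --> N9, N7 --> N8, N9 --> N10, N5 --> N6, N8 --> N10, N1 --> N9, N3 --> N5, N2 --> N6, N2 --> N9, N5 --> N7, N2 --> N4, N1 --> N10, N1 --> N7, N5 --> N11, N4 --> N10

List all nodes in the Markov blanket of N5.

{N1, N2, N3, N6, N7, N9, N11}

Parents of N5: N3.
N5's children: N6, N7, N9, N11.
Parents of each child, excluding N5:
  parents(N6) \ {N5} = {N2}.
  parents(N7) \ {N5} = {N1}.
  N9's other parents are N1, N2, N7.
  N11: no additional parents.
Taking the union gives {N1, N2, N3, N6, N7, N9, N11}.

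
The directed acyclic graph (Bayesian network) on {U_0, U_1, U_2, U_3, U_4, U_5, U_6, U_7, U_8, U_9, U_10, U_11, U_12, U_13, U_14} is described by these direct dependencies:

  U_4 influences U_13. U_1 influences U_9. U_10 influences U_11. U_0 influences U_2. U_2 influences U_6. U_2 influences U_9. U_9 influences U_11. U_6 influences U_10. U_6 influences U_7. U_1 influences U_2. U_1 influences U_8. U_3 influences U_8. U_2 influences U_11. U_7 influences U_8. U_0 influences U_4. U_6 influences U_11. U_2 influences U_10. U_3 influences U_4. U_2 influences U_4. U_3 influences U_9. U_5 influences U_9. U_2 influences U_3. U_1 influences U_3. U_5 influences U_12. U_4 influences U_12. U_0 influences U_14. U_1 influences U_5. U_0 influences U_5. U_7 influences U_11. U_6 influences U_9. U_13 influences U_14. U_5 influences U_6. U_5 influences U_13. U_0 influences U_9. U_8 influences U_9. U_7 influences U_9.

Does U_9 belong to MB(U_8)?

Yes

U_9 is a child of U_8.
So U_9 ∈ MB(U_8).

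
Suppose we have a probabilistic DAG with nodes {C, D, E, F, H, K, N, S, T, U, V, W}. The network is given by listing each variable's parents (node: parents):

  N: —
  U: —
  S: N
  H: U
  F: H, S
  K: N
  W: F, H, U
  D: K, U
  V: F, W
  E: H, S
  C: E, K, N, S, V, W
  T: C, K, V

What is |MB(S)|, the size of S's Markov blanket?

Parents of S: N.
S's children: C, E, F.
For each child, the remaining parents (spouses of S):
  F: H
  E: H
  C: E, K, N, V, W
MB(S) = {C, E, F, H, K, N, V, W}, which has 8 nodes.

8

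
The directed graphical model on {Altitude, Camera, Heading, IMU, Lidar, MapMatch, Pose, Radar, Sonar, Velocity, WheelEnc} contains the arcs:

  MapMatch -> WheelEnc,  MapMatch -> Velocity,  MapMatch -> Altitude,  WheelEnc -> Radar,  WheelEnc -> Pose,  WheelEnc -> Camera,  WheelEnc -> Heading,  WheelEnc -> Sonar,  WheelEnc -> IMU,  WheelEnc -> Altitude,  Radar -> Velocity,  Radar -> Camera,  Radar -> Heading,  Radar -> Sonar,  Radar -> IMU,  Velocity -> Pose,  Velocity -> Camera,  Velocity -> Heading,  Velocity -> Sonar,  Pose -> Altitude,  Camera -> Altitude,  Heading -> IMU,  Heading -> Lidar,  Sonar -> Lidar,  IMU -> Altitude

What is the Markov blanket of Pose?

{Altitude, Camera, IMU, MapMatch, Velocity, WheelEnc}

By definition, MB(Pose) is built from Pose's parents, Pose's children, and the co-parents of Pose.
Pa(Pose) = {Velocity, WheelEnc}.
Pose's children: Altitude.
Other parents of Pose's children:
  parents(Altitude) \ {Pose} = {Camera, IMU, MapMatch, WheelEnc}.
MB(Pose) = {Altitude, Camera, IMU, MapMatch, Velocity, WheelEnc}.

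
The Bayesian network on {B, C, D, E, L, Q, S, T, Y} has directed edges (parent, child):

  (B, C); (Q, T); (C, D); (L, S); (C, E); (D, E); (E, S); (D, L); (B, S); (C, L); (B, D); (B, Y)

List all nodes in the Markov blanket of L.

{B, C, D, E, S}

The Markov blanket of a node is its parents, its children, and the other parents of its children.
L's parents: C, D.
Children of L: S.
Other parents of L's children:
  S: B, E
So the Markov blanket of L is {B, C, D, E, S}.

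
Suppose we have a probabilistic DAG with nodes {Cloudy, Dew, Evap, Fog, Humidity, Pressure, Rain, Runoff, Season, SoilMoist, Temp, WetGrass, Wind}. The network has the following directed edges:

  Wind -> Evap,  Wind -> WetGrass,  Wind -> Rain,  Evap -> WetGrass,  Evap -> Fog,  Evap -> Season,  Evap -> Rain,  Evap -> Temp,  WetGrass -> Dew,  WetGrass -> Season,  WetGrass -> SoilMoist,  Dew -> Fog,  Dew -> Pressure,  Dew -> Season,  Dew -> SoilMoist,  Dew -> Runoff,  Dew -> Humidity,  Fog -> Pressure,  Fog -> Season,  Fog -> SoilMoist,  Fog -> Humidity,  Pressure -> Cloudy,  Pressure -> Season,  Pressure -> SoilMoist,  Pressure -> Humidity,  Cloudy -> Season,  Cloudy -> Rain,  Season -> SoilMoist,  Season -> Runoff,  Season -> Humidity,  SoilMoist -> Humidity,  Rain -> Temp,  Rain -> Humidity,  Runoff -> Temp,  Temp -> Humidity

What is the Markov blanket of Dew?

By definition, MB(Dew) is built from Dew's parents, Dew's children, and the co-parents of Dew.
Dew's parents: WetGrass.
Children of Dew: Fog, Humidity, Pressure, Runoff, Season, SoilMoist.
Co-parents of Dew (other parents of its children):
  Fog's other parent is Evap.
  parents(Pressure) \ {Dew} = {Fog}.
  Season also has parents Cloudy, Evap, Fog, Pressure, WetGrass.
  SoilMoist also has parents Fog, Pressure, Season, WetGrass.
  Runoff's other parent is Season.
  Humidity's other parents are Fog, Pressure, Rain, Season, SoilMoist, Temp.
So the Markov blanket of Dew is {Cloudy, Evap, Fog, Humidity, Pressure, Rain, Runoff, Season, SoilMoist, Temp, WetGrass}.

{Cloudy, Evap, Fog, Humidity, Pressure, Rain, Runoff, Season, SoilMoist, Temp, WetGrass}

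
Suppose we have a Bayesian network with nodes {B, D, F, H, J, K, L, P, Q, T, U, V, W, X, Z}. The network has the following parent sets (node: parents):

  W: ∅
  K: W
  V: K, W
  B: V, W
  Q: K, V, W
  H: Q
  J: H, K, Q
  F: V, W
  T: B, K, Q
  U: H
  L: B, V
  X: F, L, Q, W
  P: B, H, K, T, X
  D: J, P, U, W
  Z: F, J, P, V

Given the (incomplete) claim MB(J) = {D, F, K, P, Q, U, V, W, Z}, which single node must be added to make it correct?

H

The Markov blanket of a node is its parents, its children, and the other parents of its children.
J's parents: H, K, Q.
J has children D, Z.
Parents of each child, excluding J:
  D: P, U, W
  Z: F, P, V
MB(J) = {D, F, H, K, P, Q, U, V, W, Z}.
Comparing with the claimed set, H is missing.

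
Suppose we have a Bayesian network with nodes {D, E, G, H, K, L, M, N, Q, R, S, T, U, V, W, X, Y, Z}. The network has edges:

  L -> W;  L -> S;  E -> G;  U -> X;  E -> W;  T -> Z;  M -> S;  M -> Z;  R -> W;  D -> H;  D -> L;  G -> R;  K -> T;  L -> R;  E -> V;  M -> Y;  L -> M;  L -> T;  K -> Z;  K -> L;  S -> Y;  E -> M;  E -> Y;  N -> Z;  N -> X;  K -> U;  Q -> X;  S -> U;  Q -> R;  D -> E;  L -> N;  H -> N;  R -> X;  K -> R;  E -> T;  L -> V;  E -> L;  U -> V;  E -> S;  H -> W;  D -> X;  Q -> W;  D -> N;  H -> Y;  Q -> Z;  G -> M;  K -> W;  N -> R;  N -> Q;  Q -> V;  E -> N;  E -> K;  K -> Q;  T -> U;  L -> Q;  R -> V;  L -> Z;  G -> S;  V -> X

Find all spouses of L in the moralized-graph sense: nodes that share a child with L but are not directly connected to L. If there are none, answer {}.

{G, H, U}

Children of L: M, N, Q, R, S, T, V, W, Z.
  M's other parents are E, G.
  N also has parents D, E, H.
  parents(Q) \ {L} = {K, N}.
  parents(R) \ {L} = {G, K, N, Q}.
  S also has parents E, G, M.
  parents(T) \ {L} = {E, K}.
  V also has parents E, Q, R, U.
  W also has parents E, H, K, Q, R.
  Z also has parents K, M, N, Q, T.
Excluding nodes already adjacent to L (D, E, K, M, N, Q, R, S, T, V, W, Z), the co-parent-only contribution is {G, H, U}.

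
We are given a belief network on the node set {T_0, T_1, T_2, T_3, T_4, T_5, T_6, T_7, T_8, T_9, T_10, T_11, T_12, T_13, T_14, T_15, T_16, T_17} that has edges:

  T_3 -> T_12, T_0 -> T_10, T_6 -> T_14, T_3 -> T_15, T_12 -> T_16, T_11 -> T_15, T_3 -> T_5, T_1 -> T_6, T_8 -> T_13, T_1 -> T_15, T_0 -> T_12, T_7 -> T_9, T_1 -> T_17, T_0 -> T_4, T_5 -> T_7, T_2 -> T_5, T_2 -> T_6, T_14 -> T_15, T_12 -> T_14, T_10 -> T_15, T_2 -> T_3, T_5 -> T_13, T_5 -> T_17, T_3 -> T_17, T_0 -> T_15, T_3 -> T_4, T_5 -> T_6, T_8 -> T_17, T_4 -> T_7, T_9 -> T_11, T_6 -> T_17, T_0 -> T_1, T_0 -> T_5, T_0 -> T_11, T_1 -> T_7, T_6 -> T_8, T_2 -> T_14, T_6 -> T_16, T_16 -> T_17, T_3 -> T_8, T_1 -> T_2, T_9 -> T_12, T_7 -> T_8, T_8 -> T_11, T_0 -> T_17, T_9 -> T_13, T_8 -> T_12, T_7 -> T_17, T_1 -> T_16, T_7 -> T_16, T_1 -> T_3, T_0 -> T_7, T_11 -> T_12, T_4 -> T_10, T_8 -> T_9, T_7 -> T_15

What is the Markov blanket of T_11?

Recall MB(v) = parents ∪ children ∪ spouses, where spouses are the other parents of v's children.
Children of T_11: T_12, T_15.
T_11's parents: T_0, T_8, T_9.
For each child, the remaining parents (spouses of T_11):
  parents(T_12) \ {T_11} = {T_0, T_3, T_8, T_9}.
  T_15 also has parents T_0, T_1, T_3, T_7, T_10, T_14.
Taking the union gives {T_0, T_1, T_3, T_7, T_8, T_9, T_10, T_12, T_14, T_15}.

{T_0, T_1, T_3, T_7, T_8, T_9, T_10, T_12, T_14, T_15}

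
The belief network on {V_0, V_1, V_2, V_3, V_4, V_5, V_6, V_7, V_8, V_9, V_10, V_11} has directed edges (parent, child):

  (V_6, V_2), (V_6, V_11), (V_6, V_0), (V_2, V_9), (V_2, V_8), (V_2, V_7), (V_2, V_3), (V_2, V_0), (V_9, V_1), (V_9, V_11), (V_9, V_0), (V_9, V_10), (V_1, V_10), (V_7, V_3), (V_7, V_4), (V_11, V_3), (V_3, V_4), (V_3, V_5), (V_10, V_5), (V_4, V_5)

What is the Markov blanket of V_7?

{V_2, V_3, V_4, V_11}

V_7's children: V_3, V_4.
Parents of V_7: V_2.
Co-parents of V_7 (other parents of its children):
  V_3: V_2, V_11
  V_4: V_3
MB(V_7) = {V_2, V_3, V_4, V_11}.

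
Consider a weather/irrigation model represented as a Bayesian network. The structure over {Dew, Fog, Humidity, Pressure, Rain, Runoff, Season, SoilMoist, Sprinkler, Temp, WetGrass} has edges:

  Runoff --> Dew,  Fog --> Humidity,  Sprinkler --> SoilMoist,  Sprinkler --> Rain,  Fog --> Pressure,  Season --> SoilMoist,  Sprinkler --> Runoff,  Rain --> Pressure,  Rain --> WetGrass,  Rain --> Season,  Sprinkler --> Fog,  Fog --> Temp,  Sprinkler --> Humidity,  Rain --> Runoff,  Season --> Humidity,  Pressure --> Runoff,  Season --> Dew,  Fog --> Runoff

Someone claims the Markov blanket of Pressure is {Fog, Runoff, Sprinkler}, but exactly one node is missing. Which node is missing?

By definition, MB(Pressure) is built from Pressure's parents, Pressure's children, and the co-parents of Pressure.
Pressure has parents Fog, Rain.
Children of Pressure: Runoff.
Co-parents of Pressure (other parents of its children):
  Runoff also has parents Fog, Rain, Sprinkler.
MB(Pressure) = {Fog, Rain, Runoff, Sprinkler}.
Comparing with the claimed set, Rain is missing.

Rain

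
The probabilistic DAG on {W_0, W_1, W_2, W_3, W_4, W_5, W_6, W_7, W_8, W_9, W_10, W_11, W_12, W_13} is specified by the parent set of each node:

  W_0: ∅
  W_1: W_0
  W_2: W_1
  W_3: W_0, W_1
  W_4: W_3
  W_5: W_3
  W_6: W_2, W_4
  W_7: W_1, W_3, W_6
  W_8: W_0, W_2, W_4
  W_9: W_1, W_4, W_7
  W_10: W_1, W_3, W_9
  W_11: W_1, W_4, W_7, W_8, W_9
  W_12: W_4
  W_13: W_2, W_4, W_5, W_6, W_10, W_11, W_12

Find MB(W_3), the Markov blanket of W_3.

By definition, MB(W_3) is built from W_3's parents, W_3's children, and the co-parents of W_3.
W_3 has parents W_0, W_1.
W_3 has children W_4, W_5, W_7, W_10.
Co-parents of W_3 (other parents of its children):
  W_4: no additional parents.
  W_5: no additional parents.
  W_7's other parents are W_1, W_6.
  W_10 also has parents W_1, W_9.
MB(W_3) = {W_0, W_1, W_4, W_5, W_6, W_7, W_9, W_10}.

{W_0, W_1, W_4, W_5, W_6, W_7, W_9, W_10}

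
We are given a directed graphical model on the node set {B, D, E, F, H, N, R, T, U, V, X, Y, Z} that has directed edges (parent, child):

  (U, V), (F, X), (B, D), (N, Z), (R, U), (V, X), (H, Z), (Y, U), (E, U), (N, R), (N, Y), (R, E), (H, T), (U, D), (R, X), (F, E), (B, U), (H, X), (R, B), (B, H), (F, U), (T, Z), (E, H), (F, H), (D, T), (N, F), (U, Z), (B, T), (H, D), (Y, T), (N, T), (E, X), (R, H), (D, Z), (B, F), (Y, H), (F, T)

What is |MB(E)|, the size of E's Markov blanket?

8

A node's Markov blanket = Pa ∪ Ch ∪ (parents of Ch other than the node itself).
Pa(E) = {F, R}.
E's children: H, U, X.
For each child, the remaining parents (spouses of E):
  U: B, F, R, Y
  H: B, F, R, Y
  X: F, H, R, V
MB(E) = {B, F, H, R, U, V, X, Y}, which has 8 nodes.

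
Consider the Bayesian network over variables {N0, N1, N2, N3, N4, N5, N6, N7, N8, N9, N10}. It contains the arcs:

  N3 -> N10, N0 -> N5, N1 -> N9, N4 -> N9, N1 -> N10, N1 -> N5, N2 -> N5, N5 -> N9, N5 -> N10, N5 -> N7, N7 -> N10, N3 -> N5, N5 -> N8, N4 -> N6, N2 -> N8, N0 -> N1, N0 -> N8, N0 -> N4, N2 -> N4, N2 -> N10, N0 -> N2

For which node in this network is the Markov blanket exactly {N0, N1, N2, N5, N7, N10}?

The target node must have every member of {N0, N1, N2, N5, N7, N10} as a parent, child, or co-parent, and no others.
Parents of N3: none; children: N5, N10; co-parents: N0, N1, N2, N5, N7.
These exactly cover the given set, so the node is N3.

N3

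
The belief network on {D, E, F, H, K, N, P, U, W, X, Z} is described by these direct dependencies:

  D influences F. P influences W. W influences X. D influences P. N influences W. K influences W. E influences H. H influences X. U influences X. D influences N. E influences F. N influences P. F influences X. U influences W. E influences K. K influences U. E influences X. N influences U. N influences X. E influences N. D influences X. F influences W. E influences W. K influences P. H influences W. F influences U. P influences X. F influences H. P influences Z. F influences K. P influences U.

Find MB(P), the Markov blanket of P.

P has parents D, K, N.
P's children: U, W, X, Z.
Parents of each child, excluding P:
  U: F, K, N
  W: E, F, H, K, N, U
  X: D, E, F, H, N, U, W
  Z: —
So the Markov blanket of P is {D, E, F, H, K, N, U, W, X, Z}.

{D, E, F, H, K, N, U, W, X, Z}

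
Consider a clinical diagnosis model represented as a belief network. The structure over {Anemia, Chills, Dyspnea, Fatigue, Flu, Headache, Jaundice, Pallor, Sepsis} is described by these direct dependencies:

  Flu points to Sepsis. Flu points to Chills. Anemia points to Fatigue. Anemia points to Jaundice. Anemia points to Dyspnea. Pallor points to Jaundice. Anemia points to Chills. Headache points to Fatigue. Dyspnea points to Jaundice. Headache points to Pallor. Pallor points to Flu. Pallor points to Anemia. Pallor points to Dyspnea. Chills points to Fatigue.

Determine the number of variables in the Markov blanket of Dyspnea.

3

A node's Markov blanket = Pa ∪ Ch ∪ (parents of Ch other than the node itself).
Dyspnea has parents Anemia, Pallor.
Dyspnea's children: Jaundice.
For each child, the remaining parents (spouses of Dyspnea):
  Jaundice: Anemia, Pallor
MB(Dyspnea) = {Anemia, Jaundice, Pallor}, which has 3 nodes.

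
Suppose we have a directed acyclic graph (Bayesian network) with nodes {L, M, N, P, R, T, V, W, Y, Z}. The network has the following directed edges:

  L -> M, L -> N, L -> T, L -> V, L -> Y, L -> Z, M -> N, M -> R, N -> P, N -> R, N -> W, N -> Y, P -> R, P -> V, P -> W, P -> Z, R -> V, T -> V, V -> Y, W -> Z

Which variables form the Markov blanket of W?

A node's Markov blanket = Pa ∪ Ch ∪ (parents of Ch other than the node itself).
W's parents: N, P.
W has child Z.
For each child, the remaining parents (spouses of W):
  parents(Z) \ {W} = {L, P}.
MB(W) = {L, N, P, Z}.

{L, N, P, Z}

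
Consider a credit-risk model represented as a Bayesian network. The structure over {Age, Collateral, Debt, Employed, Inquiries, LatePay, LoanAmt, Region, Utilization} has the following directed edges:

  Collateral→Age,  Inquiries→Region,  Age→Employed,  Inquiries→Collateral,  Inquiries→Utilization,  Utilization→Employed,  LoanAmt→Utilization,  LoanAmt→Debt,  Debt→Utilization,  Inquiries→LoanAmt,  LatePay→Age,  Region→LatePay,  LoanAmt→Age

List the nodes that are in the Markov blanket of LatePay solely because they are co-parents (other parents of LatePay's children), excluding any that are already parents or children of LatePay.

{Collateral, LoanAmt}

Children of LatePay: Age.
  parents(Age) \ {LatePay} = {Collateral, LoanAmt}.
Excluding nodes already adjacent to LatePay (Age, Region), the co-parent-only contribution is {Collateral, LoanAmt}.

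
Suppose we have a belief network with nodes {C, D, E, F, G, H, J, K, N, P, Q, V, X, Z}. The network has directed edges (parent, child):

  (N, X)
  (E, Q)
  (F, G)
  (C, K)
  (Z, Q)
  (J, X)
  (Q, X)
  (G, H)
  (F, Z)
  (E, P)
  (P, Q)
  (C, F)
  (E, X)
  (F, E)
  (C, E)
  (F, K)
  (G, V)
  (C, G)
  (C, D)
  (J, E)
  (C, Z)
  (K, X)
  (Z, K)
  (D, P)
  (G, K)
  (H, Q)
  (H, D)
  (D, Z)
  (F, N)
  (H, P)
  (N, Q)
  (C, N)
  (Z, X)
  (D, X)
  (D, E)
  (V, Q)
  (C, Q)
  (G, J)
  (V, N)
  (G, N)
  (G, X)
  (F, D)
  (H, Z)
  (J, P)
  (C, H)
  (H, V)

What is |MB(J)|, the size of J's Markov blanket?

12

A node's Markov blanket = Pa ∪ Ch ∪ (parents of Ch other than the node itself).
J's parents: G.
Ch(J) = {E, P, X}.
Parents of each child, excluding J:
  E: C, D, F
  P: D, E, H
  X: D, E, G, K, N, Q, Z
MB(J) = {C, D, E, F, G, H, K, N, P, Q, X, Z}, which has 12 nodes.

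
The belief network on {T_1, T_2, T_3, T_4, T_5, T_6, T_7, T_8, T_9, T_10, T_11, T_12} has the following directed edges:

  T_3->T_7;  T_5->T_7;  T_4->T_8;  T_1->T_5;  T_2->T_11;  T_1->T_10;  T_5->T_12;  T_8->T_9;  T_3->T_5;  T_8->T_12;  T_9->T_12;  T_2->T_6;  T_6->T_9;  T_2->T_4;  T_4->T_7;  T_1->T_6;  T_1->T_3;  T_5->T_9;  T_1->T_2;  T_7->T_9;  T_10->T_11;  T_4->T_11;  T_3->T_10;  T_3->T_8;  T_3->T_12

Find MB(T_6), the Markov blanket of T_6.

{T_1, T_2, T_5, T_7, T_8, T_9}

Parents of T_6: T_1, T_2.
Ch(T_6) = {T_9}.
For each child, the remaining parents (spouses of T_6):
  parents(T_9) \ {T_6} = {T_5, T_7, T_8}.
So the Markov blanket of T_6 is {T_1, T_2, T_5, T_7, T_8, T_9}.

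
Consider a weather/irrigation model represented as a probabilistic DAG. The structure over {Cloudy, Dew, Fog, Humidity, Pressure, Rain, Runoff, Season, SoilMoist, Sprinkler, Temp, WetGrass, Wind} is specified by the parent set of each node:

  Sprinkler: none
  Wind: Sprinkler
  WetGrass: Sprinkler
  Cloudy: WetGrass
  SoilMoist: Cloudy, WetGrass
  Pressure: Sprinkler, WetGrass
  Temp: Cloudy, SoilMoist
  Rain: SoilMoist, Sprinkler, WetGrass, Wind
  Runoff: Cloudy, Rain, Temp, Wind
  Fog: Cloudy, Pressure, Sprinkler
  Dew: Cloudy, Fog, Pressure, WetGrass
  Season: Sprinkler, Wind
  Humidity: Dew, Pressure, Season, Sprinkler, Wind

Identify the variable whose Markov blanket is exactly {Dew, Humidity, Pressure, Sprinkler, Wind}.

The target node must have every member of {Dew, Humidity, Pressure, Sprinkler, Wind} as a parent, child, or co-parent, and no others.
Parents of Season: Sprinkler, Wind; children: Humidity; co-parents: Dew, Pressure, Sprinkler, Wind.
These exactly cover the given set, so the node is Season.

Season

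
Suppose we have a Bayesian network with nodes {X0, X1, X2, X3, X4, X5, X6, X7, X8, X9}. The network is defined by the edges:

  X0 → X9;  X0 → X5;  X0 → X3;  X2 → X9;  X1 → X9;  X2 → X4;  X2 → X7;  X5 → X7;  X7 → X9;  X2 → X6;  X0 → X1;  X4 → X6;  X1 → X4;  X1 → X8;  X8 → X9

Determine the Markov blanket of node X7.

A node's Markov blanket = Pa ∪ Ch ∪ (parents of Ch other than the node itself).
Parents of X7: X2, X5.
Ch(X7) = {X9}.
Other parents of X7's children:
  X9: X0, X1, X2, X8
Taking the union gives {X0, X1, X2, X5, X8, X9}.

{X0, X1, X2, X5, X8, X9}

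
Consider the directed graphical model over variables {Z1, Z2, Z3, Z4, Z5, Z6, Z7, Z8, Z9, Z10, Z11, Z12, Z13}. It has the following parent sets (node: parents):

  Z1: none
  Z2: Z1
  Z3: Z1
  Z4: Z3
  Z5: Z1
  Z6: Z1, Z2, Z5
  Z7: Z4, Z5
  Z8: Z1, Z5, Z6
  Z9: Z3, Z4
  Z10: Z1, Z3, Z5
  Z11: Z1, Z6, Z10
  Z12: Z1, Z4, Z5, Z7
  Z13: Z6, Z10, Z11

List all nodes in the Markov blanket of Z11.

{Z1, Z6, Z10, Z13}

The Markov blanket of a node is its parents, its children, and the other parents of its children.
Z11's parents: Z1, Z6, Z10.
Z11's children: Z13.
Parents of each child, excluding Z11:
  Z13: Z6, Z10
MB(Z11) = {Z1, Z6, Z10, Z13}.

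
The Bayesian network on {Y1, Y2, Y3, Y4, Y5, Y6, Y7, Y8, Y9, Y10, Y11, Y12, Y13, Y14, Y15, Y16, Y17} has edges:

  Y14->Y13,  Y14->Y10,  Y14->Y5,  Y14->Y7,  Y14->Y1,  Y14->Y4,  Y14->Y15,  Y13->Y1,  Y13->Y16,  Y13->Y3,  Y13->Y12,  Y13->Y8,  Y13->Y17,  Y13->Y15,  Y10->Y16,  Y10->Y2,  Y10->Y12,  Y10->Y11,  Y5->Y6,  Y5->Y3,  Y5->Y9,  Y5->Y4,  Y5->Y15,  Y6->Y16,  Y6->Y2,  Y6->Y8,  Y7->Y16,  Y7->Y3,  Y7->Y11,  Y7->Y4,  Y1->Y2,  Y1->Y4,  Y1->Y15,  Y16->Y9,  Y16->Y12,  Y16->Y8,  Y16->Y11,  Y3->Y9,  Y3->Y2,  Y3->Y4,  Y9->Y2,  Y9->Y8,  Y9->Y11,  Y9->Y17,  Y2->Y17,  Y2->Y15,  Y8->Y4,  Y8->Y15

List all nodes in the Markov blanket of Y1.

{Y2, Y3, Y4, Y5, Y6, Y7, Y8, Y9, Y10, Y13, Y14, Y15}

A node's Markov blanket = Pa ∪ Ch ∪ (parents of Ch other than the node itself).
Y1 has parents Y13, Y14.
Y1's children: Y2, Y4, Y15.
Co-parents of Y1 (other parents of its children):
  parents(Y2) \ {Y1} = {Y3, Y6, Y9, Y10}.
  Y4's other parents are Y3, Y5, Y7, Y8, Y14.
  parents(Y15) \ {Y1} = {Y2, Y5, Y8, Y13, Y14}.
Union: {Y13, Y14} ∪ {Y2, Y4, Y15} ∪ {Y2, Y3, Y5, Y6, Y7, Y8, Y9, Y10, Y13, Y14} = {Y2, Y3, Y4, Y5, Y6, Y7, Y8, Y9, Y10, Y13, Y14, Y15}.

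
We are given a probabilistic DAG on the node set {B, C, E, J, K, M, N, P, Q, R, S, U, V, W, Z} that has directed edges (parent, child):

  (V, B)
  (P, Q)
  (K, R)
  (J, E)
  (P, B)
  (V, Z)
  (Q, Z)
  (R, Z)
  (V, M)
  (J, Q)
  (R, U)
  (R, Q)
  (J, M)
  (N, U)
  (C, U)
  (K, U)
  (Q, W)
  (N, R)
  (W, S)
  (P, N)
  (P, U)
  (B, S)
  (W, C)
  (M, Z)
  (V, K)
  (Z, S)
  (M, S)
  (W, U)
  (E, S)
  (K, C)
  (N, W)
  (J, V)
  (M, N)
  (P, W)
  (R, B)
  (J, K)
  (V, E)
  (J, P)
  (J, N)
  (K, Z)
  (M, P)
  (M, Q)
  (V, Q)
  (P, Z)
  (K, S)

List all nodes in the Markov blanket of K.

{B, C, E, J, M, N, P, Q, R, S, U, V, W, Z}

Parents of K: J, V.
K has children C, R, S, U, Z.
Co-parents of K (other parents of its children):
  R: N
  C: W
  U: C, N, P, R, W
  Z: M, P, Q, R, V
  S: B, E, M, W, Z
So the Markov blanket of K is {B, C, E, J, M, N, P, Q, R, S, U, V, W, Z}.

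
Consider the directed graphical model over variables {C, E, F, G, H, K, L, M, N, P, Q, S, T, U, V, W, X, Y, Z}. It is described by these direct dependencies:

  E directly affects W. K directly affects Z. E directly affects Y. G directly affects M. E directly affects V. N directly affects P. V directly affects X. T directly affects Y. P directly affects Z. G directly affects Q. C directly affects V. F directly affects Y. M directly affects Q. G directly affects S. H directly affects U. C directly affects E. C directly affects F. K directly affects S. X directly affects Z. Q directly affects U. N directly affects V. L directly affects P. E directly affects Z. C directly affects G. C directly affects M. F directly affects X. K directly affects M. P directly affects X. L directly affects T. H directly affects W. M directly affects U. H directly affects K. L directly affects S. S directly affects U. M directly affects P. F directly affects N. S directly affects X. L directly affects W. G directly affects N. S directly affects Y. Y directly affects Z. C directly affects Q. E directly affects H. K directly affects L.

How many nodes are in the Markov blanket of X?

Recall MB(v) = parents ∪ children ∪ spouses, where spouses are the other parents of v's children.
X's parents: F, P, S, V.
X's children: Z.
Other parents of X's children:
  Z also has parents E, K, P, Y.
MB(X) = {E, F, K, P, S, V, Y, Z}, which has 8 nodes.

8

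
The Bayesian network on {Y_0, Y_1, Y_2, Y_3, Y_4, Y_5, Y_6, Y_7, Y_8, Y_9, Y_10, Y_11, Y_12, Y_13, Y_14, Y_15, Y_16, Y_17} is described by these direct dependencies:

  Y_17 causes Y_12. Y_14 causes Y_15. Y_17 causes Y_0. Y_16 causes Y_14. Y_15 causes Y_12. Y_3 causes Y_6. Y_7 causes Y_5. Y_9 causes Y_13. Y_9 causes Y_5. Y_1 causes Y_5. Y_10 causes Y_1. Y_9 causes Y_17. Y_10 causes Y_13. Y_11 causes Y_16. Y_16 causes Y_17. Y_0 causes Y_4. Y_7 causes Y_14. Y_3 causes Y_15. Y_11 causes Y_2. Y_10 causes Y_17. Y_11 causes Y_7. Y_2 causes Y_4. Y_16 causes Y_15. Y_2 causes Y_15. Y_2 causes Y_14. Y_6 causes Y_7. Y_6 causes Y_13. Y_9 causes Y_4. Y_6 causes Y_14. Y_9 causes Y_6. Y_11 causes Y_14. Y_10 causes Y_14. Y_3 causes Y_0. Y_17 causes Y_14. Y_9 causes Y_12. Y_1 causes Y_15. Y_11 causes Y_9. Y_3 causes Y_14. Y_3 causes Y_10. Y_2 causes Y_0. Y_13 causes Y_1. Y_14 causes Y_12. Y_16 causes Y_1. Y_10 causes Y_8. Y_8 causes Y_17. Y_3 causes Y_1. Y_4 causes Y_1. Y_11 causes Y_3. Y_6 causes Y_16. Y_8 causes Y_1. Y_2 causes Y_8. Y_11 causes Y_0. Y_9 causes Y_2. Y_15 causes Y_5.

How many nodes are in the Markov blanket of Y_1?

Y_1 has parents Y_3, Y_4, Y_8, Y_10, Y_13, Y_16.
Y_1 has children Y_5, Y_15.
Other parents of Y_1's children:
  parents(Y_15) \ {Y_1} = {Y_2, Y_3, Y_14, Y_16}.
  Y_5 also has parents Y_7, Y_9, Y_15.
MB(Y_1) = {Y_2, Y_3, Y_4, Y_5, Y_7, Y_8, Y_9, Y_10, Y_13, Y_14, Y_15, Y_16}, which has 12 nodes.

12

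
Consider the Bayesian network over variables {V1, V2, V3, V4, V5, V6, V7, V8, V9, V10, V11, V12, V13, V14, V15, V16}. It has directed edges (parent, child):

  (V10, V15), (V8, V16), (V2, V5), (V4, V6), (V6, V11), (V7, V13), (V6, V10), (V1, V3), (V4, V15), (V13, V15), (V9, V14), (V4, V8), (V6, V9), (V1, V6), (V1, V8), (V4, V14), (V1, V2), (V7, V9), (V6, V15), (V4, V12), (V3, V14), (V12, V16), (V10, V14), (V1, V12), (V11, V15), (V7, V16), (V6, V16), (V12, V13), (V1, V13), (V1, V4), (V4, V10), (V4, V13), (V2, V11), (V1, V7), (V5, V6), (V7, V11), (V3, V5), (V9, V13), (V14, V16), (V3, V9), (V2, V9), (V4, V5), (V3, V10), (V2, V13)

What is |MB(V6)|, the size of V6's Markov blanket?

15

A node's Markov blanket = Pa ∪ Ch ∪ (parents of Ch other than the node itself).
V6 has parents V1, V4, V5.
Children of V6: V9, V10, V11, V15, V16.
Parents of each child, excluding V6:
  V9: V2, V3, V7
  V10: V3, V4
  V11: V2, V7
  V15: V4, V10, V11, V13
  V16: V7, V8, V12, V14
MB(V6) = {V1, V2, V3, V4, V5, V7, V8, V9, V10, V11, V12, V13, V14, V15, V16}, which has 15 nodes.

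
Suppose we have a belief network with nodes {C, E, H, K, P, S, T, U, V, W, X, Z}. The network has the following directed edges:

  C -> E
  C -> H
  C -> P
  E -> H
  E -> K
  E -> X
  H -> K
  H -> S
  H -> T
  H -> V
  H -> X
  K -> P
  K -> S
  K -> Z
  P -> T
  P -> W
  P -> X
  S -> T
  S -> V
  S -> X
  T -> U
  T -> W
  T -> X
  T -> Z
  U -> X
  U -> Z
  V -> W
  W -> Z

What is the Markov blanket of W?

By definition, MB(W) is built from W's parents, W's children, and the co-parents of W.
W has child Z.
W has parents P, T, V.
Parents of each child, excluding W:
  Z: K, T, U
So the Markov blanket of W is {K, P, T, U, V, Z}.

{K, P, T, U, V, Z}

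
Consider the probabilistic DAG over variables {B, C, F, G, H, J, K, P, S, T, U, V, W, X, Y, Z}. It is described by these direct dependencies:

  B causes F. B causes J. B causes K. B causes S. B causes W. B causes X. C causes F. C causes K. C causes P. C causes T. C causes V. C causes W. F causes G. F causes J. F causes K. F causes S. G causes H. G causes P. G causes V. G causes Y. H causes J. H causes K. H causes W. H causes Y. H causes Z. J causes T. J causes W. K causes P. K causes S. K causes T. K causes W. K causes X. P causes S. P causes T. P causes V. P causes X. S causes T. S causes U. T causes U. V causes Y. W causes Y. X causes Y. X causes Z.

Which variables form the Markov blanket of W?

{B, C, G, H, J, K, V, X, Y}

W has parents B, C, H, J, K.
Children of W: Y.
Parents of each child, excluding W:
  Y also has parents G, H, V, X.
MB(W) = {B, C, G, H, J, K, V, X, Y}.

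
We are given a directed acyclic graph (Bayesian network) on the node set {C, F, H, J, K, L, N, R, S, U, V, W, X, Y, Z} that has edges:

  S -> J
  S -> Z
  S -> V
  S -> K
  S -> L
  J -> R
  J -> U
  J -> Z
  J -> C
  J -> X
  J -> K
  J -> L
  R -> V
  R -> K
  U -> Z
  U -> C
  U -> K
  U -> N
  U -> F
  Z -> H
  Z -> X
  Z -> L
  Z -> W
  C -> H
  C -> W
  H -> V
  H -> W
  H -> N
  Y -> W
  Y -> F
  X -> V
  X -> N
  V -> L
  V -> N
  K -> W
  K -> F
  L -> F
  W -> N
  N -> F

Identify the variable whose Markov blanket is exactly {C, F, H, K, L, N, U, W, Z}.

Y

The target node must have every member of {C, F, H, K, L, N, U, W, Z} as a parent, child, or co-parent, and no others.
Parents of Y: none; children: F, W; co-parents: C, H, K, L, N, U, Z.
These exactly cover the given set, so the node is Y.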